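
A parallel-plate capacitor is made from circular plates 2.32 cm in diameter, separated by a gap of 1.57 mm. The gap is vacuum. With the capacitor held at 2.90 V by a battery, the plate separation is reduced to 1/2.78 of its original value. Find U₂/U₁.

2.78

Battery connected ⇒ V is held fixed.
C₂ = 2.78 C₁ and U = ½CV², so U₂/U₁ = C₂/C₁ = 2.78.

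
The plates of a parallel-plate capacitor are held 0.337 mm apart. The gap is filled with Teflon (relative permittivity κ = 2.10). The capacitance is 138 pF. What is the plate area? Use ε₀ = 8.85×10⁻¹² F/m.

A ≈ 25.0 cm²

A = Cd/(κε₀) = 1.38×10⁻¹⁰ × 3.37×10⁻⁴ / (2.10 × 8.85×10⁻¹²) = 2.50×10⁻³ m².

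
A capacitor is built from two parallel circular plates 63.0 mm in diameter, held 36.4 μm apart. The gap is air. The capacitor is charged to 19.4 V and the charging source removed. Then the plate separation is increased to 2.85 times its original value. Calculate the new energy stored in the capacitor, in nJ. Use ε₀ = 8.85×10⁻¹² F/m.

406 nJ

A = π(63.0/2 mm)² = 3.12×10⁻³ m².
Initially C₁ = ε₀A/d = 8.85×10⁻¹² × 3.12×10⁻³ / 3.64×10⁻⁵ = 7.58×10⁻¹⁰ F.
U₁ = 1.43×10⁻⁷ J.
Isolated ⇒ Q is held fixed. C₂ = 0.351 C₁ and U = Q²/(2C), so U₂/U₁ = C₁/C₂ = 2.85.
U₂ = 2.85 × 1.43×10⁻⁷ = 4.06×10⁻⁷ J.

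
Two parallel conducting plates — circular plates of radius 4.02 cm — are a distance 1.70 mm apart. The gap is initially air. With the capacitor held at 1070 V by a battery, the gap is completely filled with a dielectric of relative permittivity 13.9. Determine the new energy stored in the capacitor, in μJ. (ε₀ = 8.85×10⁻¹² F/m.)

A = π(4.02 cm)² = 5.08×10⁻³ m².
Initially C₁ = ε₀A/d = 8.85×10⁻¹² × 5.08×10⁻³ / 1.70×10⁻³ = 2.64×10⁻¹¹ F.
U₁ = 1.51×10⁻⁵ J.
Battery connected ⇒ V is held fixed. C₂ = 13.9 C₁ and U = ½CV², so U₂/U₁ = C₂/C₁ = 13.9.
U₂ = 13.9 × 1.51×10⁻⁵ = 2.10×10⁻⁴ J.

210 μJ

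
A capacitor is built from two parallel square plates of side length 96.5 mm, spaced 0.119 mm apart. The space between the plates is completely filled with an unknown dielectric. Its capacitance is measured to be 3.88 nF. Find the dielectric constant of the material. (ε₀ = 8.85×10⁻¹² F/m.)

A = (96.5 mm)² = 9.31×10⁻³ m².
κ = Cd/(ε₀A) = 3.88×10⁻⁹ × 1.19×10⁻⁴ / (8.85×10⁻¹² × 9.31×10⁻³) = 5.60.

5.60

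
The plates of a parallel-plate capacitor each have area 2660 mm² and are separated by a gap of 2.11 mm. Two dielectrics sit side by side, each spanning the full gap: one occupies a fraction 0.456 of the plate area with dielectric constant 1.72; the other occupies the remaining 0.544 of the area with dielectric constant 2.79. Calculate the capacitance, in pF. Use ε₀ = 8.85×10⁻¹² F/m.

A = 2660 mm² = 2.66×10⁻³ m².
Side-by-side slabs ⇒ two capacitors in parallel, each spanning the full gap.
C₁ = κ₁ε₀A₁/d = 1.72 × 8.85×10⁻¹² × 1.21×10⁻³ / 2.11×10⁻³ = 8.75×10⁻¹² F.
C₂ = κ₂ε₀A₂/d = 2.79 × 8.85×10⁻¹² × 1.45×10⁻³ / 2.11×10⁻³ = 1.69×10⁻¹¹ F.
C = C₁ + C₂ = 2.57×10⁻¹¹ F.

25.7 pF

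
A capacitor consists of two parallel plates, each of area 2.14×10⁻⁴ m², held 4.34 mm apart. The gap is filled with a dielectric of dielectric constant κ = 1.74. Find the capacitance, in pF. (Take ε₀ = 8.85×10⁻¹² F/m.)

C = κε₀A/d = 1.74 × 8.85×10⁻¹² × 2.14×10⁻⁴ / 4.34×10⁻³ = 7.59×10⁻¹³ F.

0.759 pF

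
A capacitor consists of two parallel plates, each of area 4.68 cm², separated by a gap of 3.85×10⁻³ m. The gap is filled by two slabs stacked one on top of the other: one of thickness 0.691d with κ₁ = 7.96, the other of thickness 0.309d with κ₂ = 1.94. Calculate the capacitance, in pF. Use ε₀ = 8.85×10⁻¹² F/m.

A = 4.68 cm² = 4.68×10⁻⁴ m².
Stacked slabs ⇒ two capacitors in series, each with the full plate area.
C₁ = κ₁ε₀A/d₁ = 7.96 × 8.85×10⁻¹² × 4.68×10⁻⁴ / 2.66×10⁻³ = 1.24×10⁻¹¹ F.
C₂ = κ₂ε₀A/d₂ = 1.94 × 8.85×10⁻¹² × 4.68×10⁻⁴ / 1.19×10⁻³ = 6.75×10⁻¹² F.
C = (1/C₁ + 1/C₂)⁻¹ = 4.37×10⁻¹² F.

4.37 pF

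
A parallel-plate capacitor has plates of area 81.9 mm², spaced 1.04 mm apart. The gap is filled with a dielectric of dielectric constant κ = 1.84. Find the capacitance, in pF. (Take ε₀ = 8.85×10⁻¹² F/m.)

A = 81.9 mm² = 8.19×10⁻⁵ m².
C = κε₀A/d = 1.84 × 8.85×10⁻¹² × 8.19×10⁻⁵ / 1.04×10⁻³ = 1.28×10⁻¹² F.

C ≈ 1.28 pF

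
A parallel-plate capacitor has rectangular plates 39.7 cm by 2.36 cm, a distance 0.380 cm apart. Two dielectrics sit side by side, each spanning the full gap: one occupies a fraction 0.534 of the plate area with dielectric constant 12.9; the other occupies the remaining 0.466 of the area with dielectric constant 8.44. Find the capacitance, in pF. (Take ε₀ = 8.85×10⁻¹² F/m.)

236 pF

A = 39.7 × 2.36 cm² = 9.37×10⁻³ m².
Side-by-side slabs ⇒ two capacitors in parallel, each spanning the full gap.
C₁ = κ₁ε₀A₁/d = 12.9 × 8.85×10⁻¹² × 5.00×10⁻³ / 3.80×10⁻³ = 1.50×10⁻¹⁰ F.
C₂ = κ₂ε₀A₂/d = 8.44 × 8.85×10⁻¹² × 4.37×10⁻³ / 3.80×10⁻³ = 8.58×10⁻¹¹ F.
C = C₁ + C₂ = 2.36×10⁻¹⁰ F.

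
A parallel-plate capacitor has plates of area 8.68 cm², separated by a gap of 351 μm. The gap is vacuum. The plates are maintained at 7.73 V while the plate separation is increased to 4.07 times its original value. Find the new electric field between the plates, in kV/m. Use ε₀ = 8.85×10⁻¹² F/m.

A = 8.68 cm² = 8.68×10⁻⁴ m².
Initially C₁ = ε₀A/d = 8.85×10⁻¹² × 8.68×10⁻⁴ / 3.51×10⁻⁴ = 2.19×10⁻¹¹ F.
E₁ = 2.20×10⁴ V/m.
Battery connected ⇒ V is held fixed. E = V/d, so E₂/E₁ = d₁/d₂ = 0.246.
E₂ = 0.246 × 2.20×10⁴ = 5.41×10³ V/m.

E ≈ 5.41 kV/m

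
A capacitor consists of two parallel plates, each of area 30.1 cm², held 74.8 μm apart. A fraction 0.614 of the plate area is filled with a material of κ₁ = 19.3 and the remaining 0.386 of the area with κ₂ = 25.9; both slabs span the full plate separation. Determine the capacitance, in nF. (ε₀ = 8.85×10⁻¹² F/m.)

A = 30.1 cm² = 3.01×10⁻³ m².
Side-by-side slabs ⇒ two capacitors in parallel, each spanning the full gap.
C₁ = κ₁ε₀A₁/d = 19.3 × 8.85×10⁻¹² × 1.85×10⁻³ / 7.48×10⁻⁵ = 4.22×10⁻⁹ F.
C₂ = κ₂ε₀A₂/d = 25.9 × 8.85×10⁻¹² × 1.16×10⁻³ / 7.48×10⁻⁵ = 3.56×10⁻⁹ F.
C = C₁ + C₂ = 7.78×10⁻⁹ F.

C ≈ 7.78 nF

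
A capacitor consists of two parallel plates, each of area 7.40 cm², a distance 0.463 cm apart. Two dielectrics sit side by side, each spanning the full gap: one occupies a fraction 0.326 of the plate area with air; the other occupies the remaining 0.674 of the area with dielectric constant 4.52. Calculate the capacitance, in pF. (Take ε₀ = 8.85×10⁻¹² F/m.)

4.77 pF

A = 7.40 cm² = 7.40×10⁻⁴ m².
Side-by-side slabs ⇒ two capacitors in parallel, each spanning the full gap.
C₁ = κ₁ε₀A₁/d = 1.00 × 8.85×10⁻¹² × 2.41×10⁻⁴ / 4.63×10⁻³ = 4.61×10⁻¹³ F.
C₂ = κ₂ε₀A₂/d = 4.52 × 8.85×10⁻¹² × 4.99×10⁻⁴ / 4.63×10⁻³ = 4.31×10⁻¹² F.
C = C₁ + C₂ = 4.77×10⁻¹² F.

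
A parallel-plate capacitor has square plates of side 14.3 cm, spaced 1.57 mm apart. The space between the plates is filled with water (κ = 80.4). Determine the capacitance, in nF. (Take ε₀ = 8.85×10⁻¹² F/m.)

C ≈ 9.27 nF

A = (14.3 cm)² = 2.04×10⁻² m².
C = κε₀A/d = 80.4 × 8.85×10⁻¹² × 2.04×10⁻² / 1.57×10⁻³ = 9.27×10⁻⁹ F.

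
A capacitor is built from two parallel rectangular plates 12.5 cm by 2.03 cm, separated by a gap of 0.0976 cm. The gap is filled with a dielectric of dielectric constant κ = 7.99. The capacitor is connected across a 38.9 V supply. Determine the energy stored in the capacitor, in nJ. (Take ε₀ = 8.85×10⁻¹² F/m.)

A = 12.5 × 2.03 cm² = 2.54×10⁻³ m².
C = κε₀A/d = 7.99 × 8.85×10⁻¹² × 2.54×10⁻³ / 9.76×10⁻⁴ = 1.84×10⁻¹⁰ F.
U = ½CV² = ½ × 1.84×10⁻¹⁰ × (38.9)² = 1.39×10⁻⁷ J.

U ≈ 139 nJ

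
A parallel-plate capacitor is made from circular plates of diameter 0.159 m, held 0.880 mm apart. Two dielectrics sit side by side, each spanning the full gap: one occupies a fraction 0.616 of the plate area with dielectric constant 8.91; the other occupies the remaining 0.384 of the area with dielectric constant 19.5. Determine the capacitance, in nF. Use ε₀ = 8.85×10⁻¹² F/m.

2.59 nF

A = π(0.159/2 m)² = 1.99×10⁻² m².
Side-by-side slabs ⇒ two capacitors in parallel, each spanning the full gap.
C₁ = κ₁ε₀A₁/d = 8.91 × 8.85×10⁻¹² × 1.22×10⁻² / 8.80×10⁻⁴ = 1.10×10⁻⁹ F.
C₂ = κ₂ε₀A₂/d = 19.5 × 8.85×10⁻¹² × 7.62×10⁻³ / 8.80×10⁻⁴ = 1.50×10⁻⁹ F.
C = C₁ + C₂ = 2.59×10⁻⁹ F.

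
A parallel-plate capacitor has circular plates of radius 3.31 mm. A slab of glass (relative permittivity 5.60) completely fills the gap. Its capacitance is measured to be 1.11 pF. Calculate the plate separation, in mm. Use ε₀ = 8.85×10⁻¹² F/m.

A = π(3.31 mm)² = 3.44×10⁻⁵ m².
d = κε₀A/C = 5.60 × 8.85×10⁻¹² × 3.44×10⁻⁵ / 1.11×10⁻¹² = 1.54×10⁻³ m.

d ≈ 1.54 mm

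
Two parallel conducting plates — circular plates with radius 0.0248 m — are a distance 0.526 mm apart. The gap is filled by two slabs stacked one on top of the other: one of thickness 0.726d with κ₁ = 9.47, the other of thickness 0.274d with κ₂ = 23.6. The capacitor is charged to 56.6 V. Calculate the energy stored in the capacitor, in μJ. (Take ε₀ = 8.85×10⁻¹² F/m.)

0.590 μJ

A = π(0.0248 m)² = 1.93×10⁻³ m².
Stacked slabs ⇒ two capacitors in series, each with the full plate area.
C₁ = κ₁ε₀A/d₁ = 9.47 × 8.85×10⁻¹² × 1.93×10⁻³ / 3.82×10⁻⁴ = 4.24×10⁻¹⁰ F.
C₂ = κ₂ε₀A/d₂ = 23.6 × 8.85×10⁻¹² × 1.93×10⁻³ / 1.44×10⁻⁴ = 2.80×10⁻⁹ F.
C = (1/C₁ + 1/C₂)⁻¹ = 3.68×10⁻¹⁰ F.
U = ½CV² = ½ × 3.68×10⁻¹⁰ × (56.6)² = 5.90×10⁻⁷ J.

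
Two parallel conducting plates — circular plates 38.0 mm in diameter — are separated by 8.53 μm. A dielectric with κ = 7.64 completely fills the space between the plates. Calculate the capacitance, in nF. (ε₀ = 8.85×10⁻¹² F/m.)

8.99 nF

A = π(38.0/2 mm)² = 1.13×10⁻³ m².
C = κε₀A/d = 7.64 × 8.85×10⁻¹² × 1.13×10⁻³ / 8.53×10⁻⁶ = 8.99×10⁻⁹ F.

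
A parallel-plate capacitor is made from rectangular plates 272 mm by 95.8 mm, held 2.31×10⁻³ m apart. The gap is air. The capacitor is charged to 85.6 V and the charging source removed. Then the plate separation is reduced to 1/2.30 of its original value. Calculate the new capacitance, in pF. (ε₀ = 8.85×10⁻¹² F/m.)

C ≈ 230 pF

A = 272 × 95.8 mm² = 2.61×10⁻² m².
Initially C₁ = ε₀A/d = 8.85×10⁻¹² × 2.61×10⁻² / 2.31×10⁻³ = 9.98×10⁻¹¹ F.
C = ε₀A/d scales as 1/d, so C₂/C₁ = d₁/d₂ = 2.30.
C₂ = 2.30 × 9.98×10⁻¹¹ = 2.30×10⁻¹⁰ F.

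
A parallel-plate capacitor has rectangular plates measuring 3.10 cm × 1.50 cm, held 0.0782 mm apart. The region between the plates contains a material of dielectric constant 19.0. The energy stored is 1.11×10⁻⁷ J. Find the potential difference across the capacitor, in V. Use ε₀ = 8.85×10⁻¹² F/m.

A = 3.10 × 1.50 cm² = 4.65×10⁻⁴ m².
C = κε₀A/d = 19.0 × 8.85×10⁻¹² × 4.65×10⁻⁴ / 7.82×10⁻⁵ = 10.00×10⁻¹⁰ F.
V = √(2U/C) = √(2 × 1.11×10⁻⁷ / 10.00×10⁻¹⁰) = 14.9 V.

14.9 V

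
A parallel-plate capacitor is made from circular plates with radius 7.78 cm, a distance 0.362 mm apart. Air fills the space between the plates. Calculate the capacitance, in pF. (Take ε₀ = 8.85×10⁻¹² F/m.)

A = π(7.78 cm)² = 1.90×10⁻² m².
C = ε₀A/d = 8.85×10⁻¹² × 1.90×10⁻² / 3.62×10⁻⁴ = 4.65×10⁻¹⁰ F.

C ≈ 465 pF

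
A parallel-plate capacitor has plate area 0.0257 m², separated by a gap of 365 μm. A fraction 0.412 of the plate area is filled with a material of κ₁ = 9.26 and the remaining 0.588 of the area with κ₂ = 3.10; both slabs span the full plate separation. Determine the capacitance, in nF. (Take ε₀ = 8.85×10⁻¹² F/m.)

C ≈ 3.51 nF

Side-by-side slabs ⇒ two capacitors in parallel, each spanning the full gap.
C₁ = κ₁ε₀A₁/d = 9.26 × 8.85×10⁻¹² × 1.06×10⁻² / 3.65×10⁻⁴ = 2.38×10⁻⁹ F.
C₂ = κ₂ε₀A₂/d = 3.10 × 8.85×10⁻¹² × 1.51×10⁻² / 3.65×10⁻⁴ = 1.14×10⁻⁹ F.
C = C₁ + C₂ = 3.51×10⁻⁹ F.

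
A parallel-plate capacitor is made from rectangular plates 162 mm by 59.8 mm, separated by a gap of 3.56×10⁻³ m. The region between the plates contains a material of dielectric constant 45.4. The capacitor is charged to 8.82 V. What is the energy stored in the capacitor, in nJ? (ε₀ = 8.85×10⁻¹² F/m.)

U ≈ 42.5 nJ

A = 162 × 59.8 mm² = 9.69×10⁻³ m².
C = κε₀A/d = 45.4 × 8.85×10⁻¹² × 9.69×10⁻³ / 3.56×10⁻³ = 1.09×10⁻⁹ F.
U = ½CV² = ½ × 1.09×10⁻⁹ × (8.82)² = 4.25×10⁻⁸ J.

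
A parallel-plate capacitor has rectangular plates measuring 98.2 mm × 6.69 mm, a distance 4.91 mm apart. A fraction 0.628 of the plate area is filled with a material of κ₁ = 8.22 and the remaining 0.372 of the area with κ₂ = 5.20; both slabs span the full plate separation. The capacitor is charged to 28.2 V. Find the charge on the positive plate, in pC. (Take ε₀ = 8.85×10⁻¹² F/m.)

A = 98.2 × 6.69 mm² = 6.57×10⁻⁴ m².
Side-by-side slabs ⇒ two capacitors in parallel, each spanning the full gap.
C₁ = κ₁ε₀A₁/d = 8.22 × 8.85×10⁻¹² × 4.13×10⁻⁴ / 4.91×10⁻³ = 6.11×10⁻¹² F.
C₂ = κ₂ε₀A₂/d = 5.20 × 8.85×10⁻¹² × 2.44×10⁻⁴ / 4.91×10⁻³ = 2.29×10⁻¹² F.
C = C₁ + C₂ = 8.40×10⁻¹² F.
Q = CV = 8.40×10⁻¹² × 28.2 = 2.37×10⁻¹⁰ C.

Q ≈ 237 pC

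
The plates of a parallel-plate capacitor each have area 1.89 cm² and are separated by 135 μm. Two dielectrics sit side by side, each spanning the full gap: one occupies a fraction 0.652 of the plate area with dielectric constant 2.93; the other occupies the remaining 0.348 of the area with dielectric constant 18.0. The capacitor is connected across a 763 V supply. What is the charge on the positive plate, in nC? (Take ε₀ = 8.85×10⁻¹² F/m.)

Q ≈ 77.3 nC

A = 1.89 cm² = 1.89×10⁻⁴ m².
Side-by-side slabs ⇒ two capacitors in parallel, each spanning the full gap.
C₁ = κ₁ε₀A₁/d = 2.93 × 8.85×10⁻¹² × 1.23×10⁻⁴ / 1.35×10⁻⁴ = 2.37×10⁻¹¹ F.
C₂ = κ₂ε₀A₂/d = 18.0 × 8.85×10⁻¹² × 6.58×10⁻⁵ / 1.35×10⁻⁴ = 7.76×10⁻¹¹ F.
C = C₁ + C₂ = 1.01×10⁻¹⁰ F.
Q = CV = 1.01×10⁻¹⁰ × 763 = 7.73×10⁻⁸ C.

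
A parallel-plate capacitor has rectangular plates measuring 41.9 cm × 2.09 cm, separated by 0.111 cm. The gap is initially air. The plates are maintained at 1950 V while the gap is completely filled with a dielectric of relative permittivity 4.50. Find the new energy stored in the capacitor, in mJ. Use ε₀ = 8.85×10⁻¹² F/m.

U ≈ 0.597 mJ

A = 41.9 × 2.09 cm² = 8.76×10⁻³ m².
Initially C₁ = ε₀A/d = 8.85×10⁻¹² × 8.76×10⁻³ / 1.11×10⁻³ = 6.98×10⁻¹¹ F.
U₁ = 1.33×10⁻⁴ J.
Battery connected ⇒ V is held fixed. C₂ = 4.50 C₁ and U = ½CV², so U₂/U₁ = C₂/C₁ = 4.50.
U₂ = 4.50 × 1.33×10⁻⁴ = 5.97×10⁻⁴ J.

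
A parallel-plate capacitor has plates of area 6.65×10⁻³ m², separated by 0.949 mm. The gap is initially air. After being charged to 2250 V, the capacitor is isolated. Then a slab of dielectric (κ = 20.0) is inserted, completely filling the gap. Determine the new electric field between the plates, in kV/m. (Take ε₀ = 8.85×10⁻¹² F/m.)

Initially C₁ = ε₀A/d = 8.85×10⁻¹² × 6.65×10⁻³ / 9.49×10⁻⁴ = 6.20×10⁻¹¹ F.
E₁ = 2.37×10⁶ V/m.
Isolated ⇒ Q is held fixed. V₂ = Q/C₂ = V₁/20.0; E = V/d, so E₂/E₁ = (V₂/V₁)(d₁/d₂) = 0.0500.
E₂ = 0.0500 × 2.37×10⁶ = 1.19×10⁵ V/m.

E ≈ 119 kV/m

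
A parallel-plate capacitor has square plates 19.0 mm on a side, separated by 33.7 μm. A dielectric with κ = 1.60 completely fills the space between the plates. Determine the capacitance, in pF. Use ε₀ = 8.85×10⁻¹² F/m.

A = (19.0 mm)² = 3.61×10⁻⁴ m².
C = κε₀A/d = 1.60 × 8.85×10⁻¹² × 3.61×10⁻⁴ / 3.37×10⁻⁵ = 1.52×10⁻¹⁰ F.

152 pF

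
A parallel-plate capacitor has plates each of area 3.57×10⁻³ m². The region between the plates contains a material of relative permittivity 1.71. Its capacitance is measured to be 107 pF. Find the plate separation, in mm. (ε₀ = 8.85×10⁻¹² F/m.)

0.505 mm

d = κε₀A/C = 1.71 × 8.85×10⁻¹² × 3.57×10⁻³ / 1.07×10⁻¹⁰ = 5.05×10⁻⁴ m.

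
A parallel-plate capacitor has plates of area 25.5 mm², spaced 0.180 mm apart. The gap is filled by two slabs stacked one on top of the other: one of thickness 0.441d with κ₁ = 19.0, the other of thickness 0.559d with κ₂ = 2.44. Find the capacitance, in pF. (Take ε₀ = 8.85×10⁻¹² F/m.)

A = 25.5 mm² = 2.55×10⁻⁵ m².
Stacked slabs ⇒ two capacitors in series, each with the full plate area.
C₁ = κ₁ε₀A/d₁ = 19.0 × 8.85×10⁻¹² × 2.55×10⁻⁵ / 7.94×10⁻⁵ = 5.40×10⁻¹¹ F.
C₂ = κ₂ε₀A/d₂ = 2.44 × 8.85×10⁻¹² × 2.55×10⁻⁵ / 1.01×10⁻⁴ = 5.47×10⁻¹² F.
C = (1/C₁ + 1/C₂)⁻¹ = 4.97×10⁻¹² F.

4.97 pF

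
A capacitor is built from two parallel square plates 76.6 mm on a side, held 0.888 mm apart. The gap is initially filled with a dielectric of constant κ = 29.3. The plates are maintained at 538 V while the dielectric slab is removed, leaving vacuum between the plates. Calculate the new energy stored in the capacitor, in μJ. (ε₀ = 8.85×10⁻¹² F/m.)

A = (76.6 mm)² = 5.87×10⁻³ m².
Initially C₁ = κε₀A/d = 29.3 × 8.85×10⁻¹² × 5.87×10⁻³ / 8.88×10⁻⁴ = 1.71×10⁻⁹ F.
U₁ = 2.48×10⁻⁴ J.
Battery connected ⇒ V is held fixed. C₂ = 0.0341 C₁ and U = ½CV², so U₂/U₁ = C₂/C₁ = 0.0341.
U₂ = 0.0341 × 2.48×10⁻⁴ = 8.46×10⁻⁶ J.

8.46 μJ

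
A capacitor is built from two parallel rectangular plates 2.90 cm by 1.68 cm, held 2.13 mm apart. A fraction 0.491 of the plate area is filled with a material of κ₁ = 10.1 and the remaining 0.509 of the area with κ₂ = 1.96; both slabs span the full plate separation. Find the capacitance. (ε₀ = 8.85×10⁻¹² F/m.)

C ≈ 12.1 pF

A = 2.90 × 1.68 cm² = 4.87×10⁻⁴ m².
Side-by-side slabs ⇒ two capacitors in parallel, each spanning the full gap.
C₁ = κ₁ε₀A₁/d = 10.1 × 8.85×10⁻¹² × 2.39×10⁻⁴ / 2.13×10⁻³ = 1.00×10⁻¹¹ F.
C₂ = κ₂ε₀A₂/d = 1.96 × 8.85×10⁻¹² × 2.48×10⁻⁴ / 2.13×10⁻³ = 2.02×10⁻¹² F.
C = C₁ + C₂ = 1.21×10⁻¹¹ F.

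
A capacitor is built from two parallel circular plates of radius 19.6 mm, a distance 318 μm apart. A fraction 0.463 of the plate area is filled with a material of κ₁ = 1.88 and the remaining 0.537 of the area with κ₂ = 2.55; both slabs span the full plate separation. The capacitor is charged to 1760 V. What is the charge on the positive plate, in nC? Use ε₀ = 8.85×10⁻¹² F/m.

A = π(19.6 mm)² = 1.21×10⁻³ m².
Side-by-side slabs ⇒ two capacitors in parallel, each spanning the full gap.
C₁ = κ₁ε₀A₁/d = 1.88 × 8.85×10⁻¹² × 5.59×10⁻⁴ / 3.18×10⁻⁴ = 2.92×10⁻¹¹ F.
C₂ = κ₂ε₀A₂/d = 2.55 × 8.85×10⁻¹² × 6.48×10⁻⁴ / 3.18×10⁻⁴ = 4.60×10⁻¹¹ F.
C = C₁ + C₂ = 7.52×10⁻¹¹ F.
Q = CV = 7.52×10⁻¹¹ × 1760 = 1.32×10⁻⁷ C.

Q ≈ 132 nC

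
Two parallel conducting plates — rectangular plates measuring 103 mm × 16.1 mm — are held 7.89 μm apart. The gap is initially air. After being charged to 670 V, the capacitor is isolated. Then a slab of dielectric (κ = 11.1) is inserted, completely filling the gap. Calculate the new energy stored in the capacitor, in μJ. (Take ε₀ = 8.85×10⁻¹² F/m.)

37.6 μJ

A = 103 × 16.1 mm² = 1.66×10⁻³ m².
Initially C₁ = ε₀A/d = 8.85×10⁻¹² × 1.66×10⁻³ / 7.89×10⁻⁶ = 1.86×10⁻⁹ F.
U₁ = 4.17×10⁻⁴ J.
Isolated ⇒ Q is held fixed. C₂ = 11.1 C₁ and U = Q²/(2C), so U₂/U₁ = C₁/C₂ = 0.0901.
U₂ = 0.0901 × 4.17×10⁻⁴ = 3.76×10⁻⁵ J.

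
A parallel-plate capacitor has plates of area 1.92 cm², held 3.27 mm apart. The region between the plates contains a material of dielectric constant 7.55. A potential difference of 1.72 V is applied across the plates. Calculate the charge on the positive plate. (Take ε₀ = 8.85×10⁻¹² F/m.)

Q ≈ 6.75 pC

A = 1.92 cm² = 1.92×10⁻⁴ m².
C = κε₀A/d = 7.55 × 8.85×10⁻¹² × 1.92×10⁻⁴ / 3.27×10⁻³ = 3.92×10⁻¹² F.
Q = CV = 3.92×10⁻¹² × 1.72 = 6.75×10⁻¹² C.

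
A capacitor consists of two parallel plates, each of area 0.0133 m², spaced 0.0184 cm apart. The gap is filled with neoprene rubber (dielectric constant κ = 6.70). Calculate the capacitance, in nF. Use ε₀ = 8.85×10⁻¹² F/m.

4.29 nF

C = κε₀A/d = 6.70 × 8.85×10⁻¹² × 1.33×10⁻² / 1.84×10⁻⁴ = 4.29×10⁻⁹ F.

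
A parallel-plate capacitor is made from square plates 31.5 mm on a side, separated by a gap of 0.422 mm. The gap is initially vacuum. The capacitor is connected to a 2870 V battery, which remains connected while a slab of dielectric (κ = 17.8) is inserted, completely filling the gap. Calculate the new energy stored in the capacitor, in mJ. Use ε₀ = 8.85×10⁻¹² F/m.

A = (31.5 mm)² = 9.92×10⁻⁴ m².
Initially C₁ = ε₀A/d = 8.85×10⁻¹² × 9.92×10⁻⁴ / 4.22×10⁻⁴ = 2.08×10⁻¹¹ F.
U₁ = 8.57×10⁻⁵ J.
Battery connected ⇒ V is held fixed. C₂ = 17.8 C₁ and U = ½CV², so U₂/U₁ = C₂/C₁ = 17.8.
U₂ = 17.8 × 8.57×10⁻⁵ = 1.53×10⁻³ J.

1.53 mJ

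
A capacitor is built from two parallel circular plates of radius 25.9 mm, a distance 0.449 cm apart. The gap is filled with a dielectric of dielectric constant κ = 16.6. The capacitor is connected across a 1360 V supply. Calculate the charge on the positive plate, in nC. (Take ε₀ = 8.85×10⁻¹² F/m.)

A = π(25.9 mm)² = 2.11×10⁻³ m².
C = κε₀A/d = 16.6 × 8.85×10⁻¹² × 2.11×10⁻³ / 4.49×10⁻³ = 6.90×10⁻¹¹ F.
Q = CV = 6.90×10⁻¹¹ × 1360 = 9.38×10⁻⁸ C.

93.8 nC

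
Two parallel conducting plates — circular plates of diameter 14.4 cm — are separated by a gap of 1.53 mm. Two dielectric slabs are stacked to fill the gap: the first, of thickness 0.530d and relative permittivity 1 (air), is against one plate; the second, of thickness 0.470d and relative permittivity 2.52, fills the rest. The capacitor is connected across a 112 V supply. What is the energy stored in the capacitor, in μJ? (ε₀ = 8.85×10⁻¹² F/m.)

A = π(14.4/2 cm)² = 1.63×10⁻² m².
Stacked slabs ⇒ two capacitors in series, each with the full plate area.
C₁ = κ₁ε₀A/d₁ = 1.00 × 8.85×10⁻¹² × 1.63×10⁻² / 8.11×10⁻⁴ = 1.78×10⁻¹⁰ F.
C₂ = κ₂ε₀A/d₂ = 2.52 × 8.85×10⁻¹² × 1.63×10⁻² / 7.19×10⁻⁴ = 5.05×10⁻¹⁰ F.
C = (1/C₁ + 1/C₂)⁻¹ = 1.31×10⁻¹⁰ F.
U = ½CV² = ½ × 1.31×10⁻¹⁰ × (112)² = 8.25×10⁻⁷ J.

U ≈ 0.825 μJ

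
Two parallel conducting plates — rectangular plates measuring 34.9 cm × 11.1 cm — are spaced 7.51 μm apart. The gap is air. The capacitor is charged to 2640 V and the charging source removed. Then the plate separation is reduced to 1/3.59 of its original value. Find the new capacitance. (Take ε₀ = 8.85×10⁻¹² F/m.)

164 nF

A = 34.9 × 11.1 cm² = 3.87×10⁻² m².
Initially C₁ = ε₀A/d = 8.85×10⁻¹² × 3.87×10⁻² / 7.51×10⁻⁶ = 4.57×10⁻⁸ F.
C = ε₀A/d scales as 1/d, so C₂/C₁ = d₁/d₂ = 3.59.
C₂ = 3.59 × 4.57×10⁻⁸ = 1.64×10⁻⁷ F.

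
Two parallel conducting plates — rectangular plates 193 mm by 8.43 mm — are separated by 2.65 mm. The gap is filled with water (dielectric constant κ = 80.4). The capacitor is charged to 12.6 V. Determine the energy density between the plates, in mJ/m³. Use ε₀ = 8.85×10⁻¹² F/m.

E = V/d = 12.6 / 2.65×10⁻³ = 4.75×10³ V/m.
u = ½κε₀E² = ½ × 80.4 × 8.85×10⁻¹² × (4.75×10³)² = 8.04×10⁻³ J/m³.

u ≈ 8.04 mJ/m³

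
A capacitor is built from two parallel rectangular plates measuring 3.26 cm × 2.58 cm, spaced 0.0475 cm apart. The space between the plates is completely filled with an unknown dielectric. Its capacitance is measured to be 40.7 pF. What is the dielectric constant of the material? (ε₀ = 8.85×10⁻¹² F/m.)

A = 3.26 × 2.58 cm² = 8.41×10⁻⁴ m².
κ = Cd/(ε₀A) = 4.07×10⁻¹¹ × 4.75×10⁻⁴ / (8.85×10⁻¹² × 8.41×10⁻⁴) = 2.60.

2.60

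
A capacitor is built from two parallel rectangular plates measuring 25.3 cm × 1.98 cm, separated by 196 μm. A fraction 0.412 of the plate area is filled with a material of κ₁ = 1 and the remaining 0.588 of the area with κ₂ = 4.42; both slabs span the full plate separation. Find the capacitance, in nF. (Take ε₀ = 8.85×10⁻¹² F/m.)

A = 25.3 × 1.98 cm² = 5.01×10⁻³ m².
Side-by-side slabs ⇒ two capacitors in parallel, each spanning the full gap.
C₁ = κ₁ε₀A₁/d = 1.00 × 8.85×10⁻¹² × 2.06×10⁻³ / 1.96×10⁻⁴ = 9.32×10⁻¹¹ F.
C₂ = κ₂ε₀A₂/d = 4.42 × 8.85×10⁻¹² × 2.95×10⁻³ / 1.96×10⁻⁴ = 5.88×10⁻¹⁰ F.
C = C₁ + C₂ = 6.81×10⁻¹⁰ F.

C ≈ 0.681 nF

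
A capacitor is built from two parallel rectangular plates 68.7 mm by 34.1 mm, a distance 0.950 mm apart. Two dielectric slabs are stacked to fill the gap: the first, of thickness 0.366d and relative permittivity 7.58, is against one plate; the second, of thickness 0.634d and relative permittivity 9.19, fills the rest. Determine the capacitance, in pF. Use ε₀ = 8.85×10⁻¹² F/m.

186 pF

A = 68.7 × 34.1 mm² = 2.34×10⁻³ m².
Stacked slabs ⇒ two capacitors in series, each with the full plate area.
C₁ = κ₁ε₀A/d₁ = 7.58 × 8.85×10⁻¹² × 2.34×10⁻³ / 3.48×10⁻⁴ = 4.52×10⁻¹⁰ F.
C₂ = κ₂ε₀A/d₂ = 9.19 × 8.85×10⁻¹² × 2.34×10⁻³ / 6.02×10⁻⁴ = 3.16×10⁻¹⁰ F.
C = (1/C₁ + 1/C₂)⁻¹ = 1.86×10⁻¹⁰ F.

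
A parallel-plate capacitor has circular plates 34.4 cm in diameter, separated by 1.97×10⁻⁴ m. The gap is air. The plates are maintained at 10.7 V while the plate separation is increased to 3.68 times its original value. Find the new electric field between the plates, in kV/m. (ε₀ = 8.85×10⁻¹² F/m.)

A = π(34.4/2 cm)² = 9.29×10⁻² m².
Initially C₁ = ε₀A/d = 8.85×10⁻¹² × 9.29×10⁻² / 1.97×10⁻⁴ = 4.18×10⁻⁹ F.
E₁ = 5.43×10⁴ V/m.
Battery connected ⇒ V is held fixed. E = V/d, so E₂/E₁ = d₁/d₂ = 0.272.
E₂ = 0.272 × 5.43×10⁴ = 1.48×10⁴ V/m.

E ≈ 14.8 kV/m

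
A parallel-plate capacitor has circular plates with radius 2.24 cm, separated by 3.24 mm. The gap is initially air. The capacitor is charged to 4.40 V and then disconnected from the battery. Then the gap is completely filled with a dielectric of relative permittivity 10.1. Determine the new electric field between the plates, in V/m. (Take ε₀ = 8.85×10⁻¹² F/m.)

E ≈ 134 V/m

A = π(2.24 cm)² = 1.58×10⁻³ m².
Initially C₁ = ε₀A/d = 8.85×10⁻¹² × 1.58×10⁻³ / 3.24×10⁻³ = 4.31×10⁻¹² F.
E₁ = 1.36×10³ V/m.
Isolated ⇒ Q is held fixed. V₂ = Q/C₂ = V₁/10.1; E = V/d, so E₂/E₁ = (V₂/V₁)(d₁/d₂) = 0.0990.
E₂ = 0.0990 × 1.36×10³ = 1.34×10² V/m.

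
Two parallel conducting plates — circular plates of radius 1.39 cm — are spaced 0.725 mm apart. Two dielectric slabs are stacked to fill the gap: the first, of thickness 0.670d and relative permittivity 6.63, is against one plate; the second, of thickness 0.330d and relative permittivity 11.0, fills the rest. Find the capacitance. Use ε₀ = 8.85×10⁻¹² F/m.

A = π(1.39 cm)² = 6.07×10⁻⁴ m².
Stacked slabs ⇒ two capacitors in series, each with the full plate area.
C₁ = κ₁ε₀A/d₁ = 6.63 × 8.85×10⁻¹² × 6.07×10⁻⁴ / 4.86×10⁻⁴ = 7.33×10⁻¹¹ F.
C₂ = κ₂ε₀A/d₂ = 11.0 × 8.85×10⁻¹² × 6.07×10⁻⁴ / 2.39×10⁻⁴ = 2.47×10⁻¹⁰ F.
C = (1/C₁ + 1/C₂)⁻¹ = 5.65×10⁻¹¹ F.

56.5 pF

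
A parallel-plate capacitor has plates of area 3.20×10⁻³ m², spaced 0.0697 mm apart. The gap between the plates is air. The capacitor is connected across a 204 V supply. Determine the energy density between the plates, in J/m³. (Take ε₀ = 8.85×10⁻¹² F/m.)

37.9 J/m³

E = V/d = 204 / 6.97×10⁻⁵ = 2.93×10⁶ V/m.
u = ½ε₀E² = ½ × 8.85×10⁻¹² × (2.93×10⁶)² = 37.9 J/m³.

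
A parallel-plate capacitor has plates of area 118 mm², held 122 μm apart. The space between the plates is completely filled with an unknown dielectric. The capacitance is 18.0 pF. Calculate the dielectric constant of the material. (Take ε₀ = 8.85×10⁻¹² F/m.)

A = 118 mm² = 1.18×10⁻⁴ m².
κ = Cd/(ε₀A) = 1.80×10⁻¹¹ × 1.22×10⁻⁴ / (8.85×10⁻¹² × 1.18×10⁻⁴) = 2.10.

2.10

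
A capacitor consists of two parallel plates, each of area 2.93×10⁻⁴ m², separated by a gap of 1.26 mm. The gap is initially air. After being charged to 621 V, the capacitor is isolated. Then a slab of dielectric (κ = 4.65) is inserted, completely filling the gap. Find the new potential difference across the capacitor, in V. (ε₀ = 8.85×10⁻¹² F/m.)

Initially C₁ = ε₀A/d = 8.85×10⁻¹² × 2.93×10⁻⁴ / 1.26×10⁻³ = 2.06×10⁻¹² F.
V₁ = 6.21×10² V.
Isolated ⇒ Q is held fixed. C₂ = 4.65 C₁ and V = Q/C, so V₂/V₁ = C₁/C₂ = 0.215.
V₂ = 0.215 × 6.21×10² = 1.34×10² V.

V ≈ 134 V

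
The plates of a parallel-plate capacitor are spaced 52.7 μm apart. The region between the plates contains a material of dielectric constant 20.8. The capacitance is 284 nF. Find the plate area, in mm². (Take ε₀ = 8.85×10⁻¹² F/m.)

A = Cd/(κε₀) = 2.84×10⁻⁷ × 5.27×10⁻⁵ / (20.8 × 8.85×10⁻¹²) = 8.13×10⁻² m².

8.13×10⁴ mm²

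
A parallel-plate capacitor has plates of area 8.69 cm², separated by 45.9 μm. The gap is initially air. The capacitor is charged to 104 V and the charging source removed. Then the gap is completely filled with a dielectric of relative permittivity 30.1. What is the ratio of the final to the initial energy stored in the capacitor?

0.0332

Isolated ⇒ Q is held fixed.
C₂ = 30.1 C₁ and U = Q²/(2C), so U₂/U₁ = C₁/C₂ = 0.0332.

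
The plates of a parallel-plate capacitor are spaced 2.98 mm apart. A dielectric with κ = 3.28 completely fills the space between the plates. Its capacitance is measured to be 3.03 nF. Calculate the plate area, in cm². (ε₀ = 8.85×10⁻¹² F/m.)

A = Cd/(κε₀) = 3.03×10⁻⁹ × 2.98×10⁻³ / (3.28 × 8.85×10⁻¹²) = 0.311 m².

A ≈ 3111 cm²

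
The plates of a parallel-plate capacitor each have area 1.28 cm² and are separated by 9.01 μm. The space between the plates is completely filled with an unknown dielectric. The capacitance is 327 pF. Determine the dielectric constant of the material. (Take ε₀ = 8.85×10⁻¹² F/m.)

A = 1.28 cm² = 1.28×10⁻⁴ m².
κ = Cd/(ε₀A) = 3.27×10⁻¹⁰ × 9.01×10⁻⁶ / (8.85×10⁻¹² × 1.28×10⁻⁴) = 2.60.

2.60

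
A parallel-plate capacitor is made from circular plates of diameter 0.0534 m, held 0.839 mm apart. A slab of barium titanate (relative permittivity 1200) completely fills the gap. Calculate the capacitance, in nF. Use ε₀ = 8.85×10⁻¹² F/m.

A = π(0.0534/2 m)² = 2.24×10⁻³ m².
C = κε₀A/d = 1200 × 8.85×10⁻¹² × 2.24×10⁻³ / 8.39×10⁻⁴ = 2.83×10⁻⁸ F.

28.3 nF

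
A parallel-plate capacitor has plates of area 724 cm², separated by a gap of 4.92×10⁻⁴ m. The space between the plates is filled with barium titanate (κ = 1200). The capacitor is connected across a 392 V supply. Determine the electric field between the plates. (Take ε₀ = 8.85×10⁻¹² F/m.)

E ≈ 0.797 MV/m

E = V/d = 392 / 4.92×10⁻⁴ = 7.97×10⁵ V/m.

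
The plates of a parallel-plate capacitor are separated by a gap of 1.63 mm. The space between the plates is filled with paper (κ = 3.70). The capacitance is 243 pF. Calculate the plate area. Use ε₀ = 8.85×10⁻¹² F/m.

A ≈ 121 cm²

A = Cd/(κε₀) = 2.43×10⁻¹⁰ × 1.63×10⁻³ / (3.70 × 8.85×10⁻¹²) = 1.21×10⁻² m².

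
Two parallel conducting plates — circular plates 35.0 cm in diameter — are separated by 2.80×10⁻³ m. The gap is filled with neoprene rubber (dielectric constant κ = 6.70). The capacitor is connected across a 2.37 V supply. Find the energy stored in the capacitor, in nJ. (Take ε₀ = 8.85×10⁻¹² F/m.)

A = π(35.0/2 cm)² = 9.62×10⁻² m².
C = κε₀A/d = 6.70 × 8.85×10⁻¹² × 9.62×10⁻² / 2.80×10⁻³ = 2.04×10⁻⁹ F.
U = ½CV² = ½ × 2.04×10⁻⁹ × (2.37)² = 5.72×10⁻⁹ J.

5.72 nJ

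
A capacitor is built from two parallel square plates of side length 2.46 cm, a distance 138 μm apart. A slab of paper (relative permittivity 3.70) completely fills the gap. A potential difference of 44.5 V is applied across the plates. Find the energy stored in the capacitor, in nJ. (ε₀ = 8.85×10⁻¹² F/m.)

142 nJ

A = (2.46 cm)² = 6.05×10⁻⁴ m².
C = κε₀A/d = 3.70 × 8.85×10⁻¹² × 6.05×10⁻⁴ / 1.38×10⁻⁴ = 1.44×10⁻¹⁰ F.
U = ½CV² = ½ × 1.44×10⁻¹⁰ × (44.5)² = 1.42×10⁻⁷ J.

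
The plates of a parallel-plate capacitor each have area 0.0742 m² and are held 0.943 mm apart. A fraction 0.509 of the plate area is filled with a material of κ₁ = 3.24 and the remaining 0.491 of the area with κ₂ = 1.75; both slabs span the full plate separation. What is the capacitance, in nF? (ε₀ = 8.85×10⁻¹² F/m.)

Side-by-side slabs ⇒ two capacitors in parallel, each spanning the full gap.
C₁ = κ₁ε₀A₁/d = 3.24 × 8.85×10⁻¹² × 3.78×10⁻² / 9.43×10⁻⁴ = 1.15×10⁻⁹ F.
C₂ = κ₂ε₀A₂/d = 1.75 × 8.85×10⁻¹² × 3.64×10⁻² / 9.43×10⁻⁴ = 5.98×10⁻¹⁰ F.
C = C₁ + C₂ = 1.75×10⁻⁹ F.

1.75 nF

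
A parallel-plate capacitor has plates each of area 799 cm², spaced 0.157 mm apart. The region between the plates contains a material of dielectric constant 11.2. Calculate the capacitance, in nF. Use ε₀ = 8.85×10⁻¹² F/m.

50.4 nF

A = 799 cm² = 7.99×10⁻² m².
C = κε₀A/d = 11.2 × 8.85×10⁻¹² × 7.99×10⁻² / 1.57×10⁻⁴ = 5.04×10⁻⁸ F.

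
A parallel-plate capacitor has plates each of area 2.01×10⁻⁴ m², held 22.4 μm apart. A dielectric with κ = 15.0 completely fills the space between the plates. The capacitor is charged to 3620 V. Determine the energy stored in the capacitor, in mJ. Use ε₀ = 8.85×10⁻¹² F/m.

C = κε₀A/d = 15.0 × 8.85×10⁻¹² × 2.01×10⁻⁴ / 2.24×10⁻⁵ = 1.19×10⁻⁹ F.
U = ½CV² = ½ × 1.19×10⁻⁹ × (3620)² = 7.80×10⁻³ J.

U ≈ 7.80 mJ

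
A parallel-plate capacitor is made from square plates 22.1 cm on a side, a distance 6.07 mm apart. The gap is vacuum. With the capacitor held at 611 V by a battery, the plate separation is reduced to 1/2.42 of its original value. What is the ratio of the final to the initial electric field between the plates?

2.42

Battery connected ⇒ V is held fixed.
E = V/d, so E₂/E₁ = d₁/d₂ = 2.42.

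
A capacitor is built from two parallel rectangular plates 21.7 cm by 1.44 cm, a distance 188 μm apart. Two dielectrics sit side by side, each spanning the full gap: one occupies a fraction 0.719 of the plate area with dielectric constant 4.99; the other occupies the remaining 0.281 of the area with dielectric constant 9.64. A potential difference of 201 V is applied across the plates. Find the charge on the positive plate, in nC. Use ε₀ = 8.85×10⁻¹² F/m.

186 nC

A = 21.7 × 1.44 cm² = 3.12×10⁻³ m².
Side-by-side slabs ⇒ two capacitors in parallel, each spanning the full gap.
C₁ = κ₁ε₀A₁/d = 4.99 × 8.85×10⁻¹² × 2.25×10⁻³ / 1.88×10⁻⁴ = 5.28×10⁻¹⁰ F.
C₂ = κ₂ε₀A₂/d = 9.64 × 8.85×10⁻¹² × 8.78×10⁻⁴ / 1.88×10⁻⁴ = 3.98×10⁻¹⁰ F.
C = C₁ + C₂ = 9.26×10⁻¹⁰ F.
Q = CV = 9.26×10⁻¹⁰ × 201 = 1.86×10⁻⁷ C.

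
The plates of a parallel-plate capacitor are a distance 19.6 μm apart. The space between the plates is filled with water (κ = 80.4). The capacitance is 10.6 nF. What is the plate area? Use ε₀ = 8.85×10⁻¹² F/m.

A = Cd/(κε₀) = 1.06×10⁻⁸ × 1.96×10⁻⁵ / (80.4 × 8.85×10⁻¹²) = 2.92×10⁻⁴ m².

A ≈ 292 mm²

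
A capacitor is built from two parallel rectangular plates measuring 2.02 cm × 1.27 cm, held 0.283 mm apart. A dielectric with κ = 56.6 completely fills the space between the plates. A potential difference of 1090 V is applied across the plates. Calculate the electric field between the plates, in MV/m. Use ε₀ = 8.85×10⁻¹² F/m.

E = V/d = 1090 / 2.83×10⁻⁴ = 3.85×10⁶ V/m.

E ≈ 3.85 MV/m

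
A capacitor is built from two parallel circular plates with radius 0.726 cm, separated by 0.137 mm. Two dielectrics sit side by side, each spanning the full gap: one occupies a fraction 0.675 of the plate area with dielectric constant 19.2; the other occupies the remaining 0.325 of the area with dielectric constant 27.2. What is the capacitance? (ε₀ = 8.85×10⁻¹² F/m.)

A = π(0.726 cm)² = 1.66×10⁻⁴ m².
Side-by-side slabs ⇒ two capacitors in parallel, each spanning the full gap.
C₁ = κ₁ε₀A₁/d = 19.2 × 8.85×10⁻¹² × 1.12×10⁻⁴ / 1.37×10⁻⁴ = 1.39×10⁻¹⁰ F.
C₂ = κ₂ε₀A₂/d = 27.2 × 8.85×10⁻¹² × 5.38×10⁻⁵ / 1.37×10⁻⁴ = 9.46×10⁻¹¹ F.
C = C₁ + C₂ = 2.33×10⁻¹⁰ F.

C ≈ 233 pF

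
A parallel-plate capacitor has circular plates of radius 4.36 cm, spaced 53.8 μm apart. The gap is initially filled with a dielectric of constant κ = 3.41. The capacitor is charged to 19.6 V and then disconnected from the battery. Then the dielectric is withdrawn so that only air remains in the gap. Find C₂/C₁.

0.293

C = κε₀A/d scales with κ, so C₂/C₁ = 1/κ = 1/3.41 = 0.293.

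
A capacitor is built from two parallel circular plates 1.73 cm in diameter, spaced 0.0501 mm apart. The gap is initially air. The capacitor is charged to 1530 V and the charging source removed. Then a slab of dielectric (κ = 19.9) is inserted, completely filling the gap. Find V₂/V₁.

V₂/V₁ ≈ 0.0503

Isolated ⇒ Q is held fixed.
C₂ = 19.9 C₁ and V = Q/C, so V₂/V₁ = C₁/C₂ = 0.0503.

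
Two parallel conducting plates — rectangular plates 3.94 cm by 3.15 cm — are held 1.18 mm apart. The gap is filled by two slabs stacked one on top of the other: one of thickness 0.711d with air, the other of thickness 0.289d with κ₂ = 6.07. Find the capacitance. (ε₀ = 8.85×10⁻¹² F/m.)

A = 3.94 × 3.15 cm² = 1.24×10⁻³ m².
Stacked slabs ⇒ two capacitors in series, each with the full plate area.
C₁ = κ₁ε₀A/d₁ = 1.00 × 8.85×10⁻¹² × 1.24×10⁻³ / 8.39×10⁻⁴ = 1.31×10⁻¹¹ F.
C₂ = κ₂ε₀A/d₂ = 6.07 × 8.85×10⁻¹² × 1.24×10⁻³ / 3.41×10⁻⁴ = 1.96×10⁻¹⁰ F.
C = (1/C₁ + 1/C₂)⁻¹ = 1.23×10⁻¹¹ F.

C ≈ 12.3 pF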